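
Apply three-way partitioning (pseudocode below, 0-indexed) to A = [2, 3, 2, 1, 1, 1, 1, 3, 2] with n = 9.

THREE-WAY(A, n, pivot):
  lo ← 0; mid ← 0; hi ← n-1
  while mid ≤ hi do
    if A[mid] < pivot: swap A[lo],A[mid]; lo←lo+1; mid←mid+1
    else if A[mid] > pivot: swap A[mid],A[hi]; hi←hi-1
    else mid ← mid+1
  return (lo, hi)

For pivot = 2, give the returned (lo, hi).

(4, 6)

lo=0 mid=0 hi=8
2=2: mid=1
3>2: swap(1,8), hi=7 ⇒ [2, 2, 2, 1, 1, 1, 1, 3, 3]
2=2: mid=2
2=2: mid=3
1<2: swap(0,3), lo=1 mid=4 ⇒ [1, 2, 2, 2, 1, 1, 1, 3, 3]
1<2: swap(1,4), lo=2 mid=5 ⇒ [1, 1, 2, 2, 2, 1, 1, 3, 3]
1<2: swap(2,5), lo=3 mid=6 ⇒ [1, 1, 1, 2, 2, 2, 1, 3, 3]
1<2: swap(3,6), lo=4 mid=7 ⇒ [1, 1, 1, 1, 2, 2, 2, 3, 3]
3>2: swap(7,7), hi=6 ⇒ [1, 1, 1, 1, 2, 2, 2, 3, 3]
done. lo=4 hi=6; A=[1, 1, 1, 1, 2, 2, 2, 3, 3]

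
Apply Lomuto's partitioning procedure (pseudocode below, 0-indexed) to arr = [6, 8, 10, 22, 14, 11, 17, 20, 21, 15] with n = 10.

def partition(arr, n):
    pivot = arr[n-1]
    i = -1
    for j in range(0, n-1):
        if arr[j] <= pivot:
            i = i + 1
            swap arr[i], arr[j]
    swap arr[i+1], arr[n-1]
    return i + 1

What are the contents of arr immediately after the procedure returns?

[6, 8, 10, 14, 11, 15, 17, 20, 21, 22]

pivot=15, i=-1
j=0: 6≤15, i=0, swap(0,0) ⇒ [6, 8, 10, 22, 14, 11, 17, 20, 21, 15]
j=1: 8≤15, i=1, swap(1,1) ⇒ [6, 8, 10, 22, 14, 11, 17, 20, 21, 15]
j=2: 10≤15, i=2, swap(2,2) ⇒ [6, 8, 10, 22, 14, 11, 17, 20, 21, 15]
j=3: 22>15, skip
j=4: 14≤15, i=3, swap(3,4) ⇒ [6, 8, 10, 14, 22, 11, 17, 20, 21, 15]
j=5: 11≤15, i=4, swap(4,5) ⇒ [6, 8, 10, 14, 11, 22, 17, 20, 21, 15]
j=6: 17>15, skip
j=7: 20>15, skip
j=8: 21>15, skip
swap(5,9) ⇒ [6, 8, 10, 14, 11, 15, 17, 20, 21, 22]; return 5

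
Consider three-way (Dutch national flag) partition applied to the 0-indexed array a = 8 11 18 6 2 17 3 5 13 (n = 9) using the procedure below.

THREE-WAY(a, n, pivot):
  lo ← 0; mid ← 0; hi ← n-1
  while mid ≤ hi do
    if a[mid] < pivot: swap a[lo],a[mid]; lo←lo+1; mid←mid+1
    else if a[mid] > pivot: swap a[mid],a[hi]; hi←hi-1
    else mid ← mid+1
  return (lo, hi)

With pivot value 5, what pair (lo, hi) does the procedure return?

(2, 2)

lo=0 mid=0 hi=8
8>5: swap(0,8), hi=7 ⇒ 13 11 18 6 2 17 3 5 8
13>5: swap(0,7), hi=6 ⇒ 5 11 18 6 2 17 3 13 8
5=5: mid=1
11>5: swap(1,6), hi=5 ⇒ 5 3 18 6 2 17 11 13 8
3<5: swap(0,1), lo=1 mid=2 ⇒ 3 5 18 6 2 17 11 13 8
18>5: swap(2,5), hi=4 ⇒ 3 5 17 6 2 18 11 13 8
17>5: swap(2,4), hi=3 ⇒ 3 5 2 6 17 18 11 13 8
2<5: swap(1,2), lo=2 mid=3 ⇒ 3 2 5 6 17 18 11 13 8
6>5: swap(3,3), hi=2 ⇒ 3 2 5 6 17 18 11 13 8
done. lo=2 hi=2; a=3 2 5 6 17 18 11 13 8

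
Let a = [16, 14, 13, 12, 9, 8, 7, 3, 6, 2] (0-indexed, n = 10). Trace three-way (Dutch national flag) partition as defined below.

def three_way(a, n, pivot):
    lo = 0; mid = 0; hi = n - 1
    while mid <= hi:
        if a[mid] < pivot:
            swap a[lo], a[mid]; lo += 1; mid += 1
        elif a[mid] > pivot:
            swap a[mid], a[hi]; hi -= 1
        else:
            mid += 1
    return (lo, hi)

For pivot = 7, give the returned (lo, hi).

pivot = 7; lo=0, mid=0, hi=9
a[mid]=16>7: swap a[0],a[9]; hi=8 → [2, 14, 13, 12, 9, 8, 7, 3, 6, 16]
a[mid]=2<7: swap a[0],a[0]; lo=1,mid=1 → [2, 14, 13, 12, 9, 8, 7, 3, 6, 16]
a[mid]=14>7: swap a[1],a[8]; hi=7 → [2, 6, 13, 12, 9, 8, 7, 3, 14, 16]
a[mid]=6<7: swap a[1],a[1]; lo=2,mid=2 → [2, 6, 13, 12, 9, 8, 7, 3, 14, 16]
a[mid]=13>7: swap a[2],a[7]; hi=6 → [2, 6, 3, 12, 9, 8, 7, 13, 14, 16]
a[mid]=3<7: swap a[2],a[2]; lo=3,mid=3 → [2, 6, 3, 12, 9, 8, 7, 13, 14, 16]
a[mid]=12>7: swap a[3],a[6]; hi=5 → [2, 6, 3, 7, 9, 8, 12, 13, 14, 16]
a[mid]=7=7: mid=4
a[mid]=9>7: swap a[4],a[5]; hi=4 → [2, 6, 3, 7, 8, 9, 12, 13, 14, 16]
a[mid]=8>7: swap a[4],a[4]; hi=3 → [2, 6, 3, 7, 8, 9, 12, 13, 14, 16]
end: lo=3, hi=3; a = [2, 6, 3, 7, 8, 9, 12, 13, 14, 16]

(3, 3)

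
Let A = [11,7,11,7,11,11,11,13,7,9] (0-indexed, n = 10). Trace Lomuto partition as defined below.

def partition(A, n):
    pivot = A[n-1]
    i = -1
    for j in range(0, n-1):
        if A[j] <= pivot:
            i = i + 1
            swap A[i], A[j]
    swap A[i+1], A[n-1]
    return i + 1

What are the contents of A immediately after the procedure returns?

pivot=9, i=-1
j=0: 11>9, skip
j=1: 7≤9, i=0, swap(0,1) ⇒ [7,11,11,7,11,11,11,13,7,9]
j=2: 11>9, skip
j=3: 7≤9, i=1, swap(1,3) ⇒ [7,7,11,11,11,11,11,13,7,9]
j=4: 11>9, skip
j=5: 11>9, skip
j=6: 11>9, skip
j=7: 13>9, skip
j=8: 7≤9, i=2, swap(2,8) ⇒ [7,7,7,11,11,11,11,13,11,9]
swap(3,9) ⇒ [7,7,7,9,11,11,11,13,11,11]; return 3

[7,7,7,9,11,11,11,13,11,11]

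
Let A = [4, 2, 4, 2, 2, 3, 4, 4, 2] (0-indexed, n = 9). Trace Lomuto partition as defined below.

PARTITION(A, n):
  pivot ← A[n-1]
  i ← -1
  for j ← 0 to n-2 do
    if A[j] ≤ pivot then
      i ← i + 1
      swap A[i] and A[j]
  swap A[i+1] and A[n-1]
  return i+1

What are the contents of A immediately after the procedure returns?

[2, 2, 2, 2, 4, 3, 4, 4, 4]

pivot = A[8] = 2; i = -1
j=0: A[0]=4 > 2 → no swap
j=1: A[1]=2 ≤ 2 → i=0, swap A[0],A[1] → [2, 4, 4, 2, 2, 3, 4, 4, 2]
j=2: A[2]=4 > 2 → no swap
j=3: A[3]=2 ≤ 2 → i=1, swap A[1],A[3] → [2, 2, 4, 4, 2, 3, 4, 4, 2]
j=4: A[4]=2 ≤ 2 → i=2, swap A[2],A[4] → [2, 2, 2, 4, 4, 3, 4, 4, 2]
j=5: A[5]=3 > 2 → no swap
j=6: A[6]=4 > 2 → no swap
j=7: A[7]=4 > 2 → no swap
final swap A[3],A[8] → [2, 2, 2, 2, 4, 3, 4, 4, 4]; return 3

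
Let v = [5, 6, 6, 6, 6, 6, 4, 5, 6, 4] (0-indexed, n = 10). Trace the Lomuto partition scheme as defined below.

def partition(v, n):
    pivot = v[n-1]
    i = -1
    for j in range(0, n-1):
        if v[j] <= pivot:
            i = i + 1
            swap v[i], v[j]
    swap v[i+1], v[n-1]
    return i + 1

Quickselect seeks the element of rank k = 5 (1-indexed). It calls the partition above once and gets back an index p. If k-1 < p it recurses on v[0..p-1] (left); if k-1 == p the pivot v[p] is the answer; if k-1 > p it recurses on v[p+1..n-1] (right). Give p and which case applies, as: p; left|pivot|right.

1; right

pivot=4, i=-1
j=0: 5>4, skip
j=1: 6>4, skip
j=2: 6>4, skip
j=3: 6>4, skip
j=4: 6>4, skip
j=5: 6>4, skip
j=6: 4≤4, i=0, swap(0,6) ⇒ [4, 6, 6, 6, 6, 6, 5, 5, 6, 4]
j=7: 5>4, skip
j=8: 6>4, skip
swap(1,9) ⇒ [4, 4, 6, 6, 6, 6, 5, 5, 6, 6]; return 1
p = 1; k-1 = 4 > 1 ⇒ right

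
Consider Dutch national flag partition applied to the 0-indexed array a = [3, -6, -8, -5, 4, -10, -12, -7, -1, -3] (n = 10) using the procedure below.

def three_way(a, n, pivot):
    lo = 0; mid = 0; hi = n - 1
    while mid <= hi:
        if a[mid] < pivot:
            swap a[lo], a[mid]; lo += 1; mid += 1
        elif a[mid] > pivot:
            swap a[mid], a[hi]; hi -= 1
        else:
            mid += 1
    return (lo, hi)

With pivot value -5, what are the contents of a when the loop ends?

lo=0 mid=0 hi=9
3>-5: swap(0,9), hi=8 ⇒ [-3, -6, -8, -5, 4, -10, -12, -7, -1, 3]
-3>-5: swap(0,8), hi=7 ⇒ [-1, -6, -8, -5, 4, -10, -12, -7, -3, 3]
-1>-5: swap(0,7), hi=6 ⇒ [-7, -6, -8, -5, 4, -10, -12, -1, -3, 3]
-7<-5: swap(0,0), lo=1 mid=1 ⇒ [-7, -6, -8, -5, 4, -10, -12, -1, -3, 3]
-6<-5: swap(1,1), lo=2 mid=2 ⇒ [-7, -6, -8, -5, 4, -10, -12, -1, -3, 3]
-8<-5: swap(2,2), lo=3 mid=3 ⇒ [-7, -6, -8, -5, 4, -10, -12, -1, -3, 3]
-5=-5: mid=4
4>-5: swap(4,6), hi=5 ⇒ [-7, -6, -8, -5, -12, -10, 4, -1, -3, 3]
-12<-5: swap(3,4), lo=4 mid=5 ⇒ [-7, -6, -8, -12, -5, -10, 4, -1, -3, 3]
-10<-5: swap(4,5), lo=5 mid=6 ⇒ [-7, -6, -8, -12, -10, -5, 4, -1, -3, 3]
done. lo=5 hi=5; a=[-7, -6, -8, -12, -10, -5, 4, -1, -3, 3]

[-7, -6, -8, -12, -10, -5, 4, -1, -3, 3]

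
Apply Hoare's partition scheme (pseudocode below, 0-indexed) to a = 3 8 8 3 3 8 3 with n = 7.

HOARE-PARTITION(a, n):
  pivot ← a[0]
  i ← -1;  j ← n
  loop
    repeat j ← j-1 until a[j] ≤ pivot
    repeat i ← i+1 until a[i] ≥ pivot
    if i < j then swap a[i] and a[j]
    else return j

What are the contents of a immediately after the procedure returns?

3 3 3 8 8 8 3

pivot = a[0] = 3; i = -1, j = 7
j→6 (a[6]=3≤3), i→0 (a[0]=3≥3); i<j, swap → 3 8 8 3 3 8 3
j→4 (a[4]=3≤3), i→1 (a[1]=8≥3); i<j, swap → 3 3 8 3 8 8 3
j→3 (a[3]=3≤3), i→2 (a[2]=8≥3); i<j, swap → 3 3 3 8 8 8 3
j→2, i→3; i≥j, return j=2. a = 3 3 3 8 8 8 3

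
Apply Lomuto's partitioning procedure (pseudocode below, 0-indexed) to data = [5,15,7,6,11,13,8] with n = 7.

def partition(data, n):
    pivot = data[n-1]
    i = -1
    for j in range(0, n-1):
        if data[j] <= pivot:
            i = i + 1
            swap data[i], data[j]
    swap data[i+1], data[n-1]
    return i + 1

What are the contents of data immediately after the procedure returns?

pivot = data[6] = 8; i = -1
j=0: data[0]=5 ≤ 8 → i=0, swap data[0],data[0] (no change) → [5,15,7,6,11,13,8]
j=1: data[1]=15 > 8 → no swap
j=2: data[2]=7 ≤ 8 → i=1, swap data[1],data[2] → [5,7,15,6,11,13,8]
j=3: data[3]=6 ≤ 8 → i=2, swap data[2],data[3] → [5,7,6,15,11,13,8]
j=4: data[4]=11 > 8 → no swap
j=5: data[5]=13 > 8 → no swap
final swap data[3],data[6] → [5,7,6,8,11,13,15]; return 3

[5,7,6,8,11,13,15]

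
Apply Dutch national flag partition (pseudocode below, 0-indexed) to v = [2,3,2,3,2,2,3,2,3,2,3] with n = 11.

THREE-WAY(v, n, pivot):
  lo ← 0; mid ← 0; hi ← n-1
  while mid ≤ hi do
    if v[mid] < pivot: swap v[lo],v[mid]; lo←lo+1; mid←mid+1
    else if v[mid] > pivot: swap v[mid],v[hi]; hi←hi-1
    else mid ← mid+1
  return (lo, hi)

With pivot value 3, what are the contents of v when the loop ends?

pivot = 3; lo=0, mid=0, hi=10
v[mid]=2<3: swap v[0],v[0]; lo=1,mid=1 → [2,3,2,3,2,2,3,2,3,2,3]
v[mid]=3=3: mid=2
v[mid]=2<3: swap v[1],v[2]; lo=2,mid=3 → [2,2,3,3,2,2,3,2,3,2,3]
v[mid]=3=3: mid=4
v[mid]=2<3: swap v[2],v[4]; lo=3,mid=5 → [2,2,2,3,3,2,3,2,3,2,3]
v[mid]=2<3: swap v[3],v[5]; lo=4,mid=6 → [2,2,2,2,3,3,3,2,3,2,3]
v[mid]=3=3: mid=7
v[mid]=2<3: swap v[4],v[7]; lo=5,mid=8 → [2,2,2,2,2,3,3,3,3,2,3]
v[mid]=3=3: mid=9
v[mid]=2<3: swap v[5],v[9]; lo=6,mid=10 → [2,2,2,2,2,2,3,3,3,3,3]
v[mid]=3=3: mid=11
end: lo=6, hi=10; v = [2,2,2,2,2,2,3,3,3,3,3]

[2,2,2,2,2,2,3,3,3,3,3]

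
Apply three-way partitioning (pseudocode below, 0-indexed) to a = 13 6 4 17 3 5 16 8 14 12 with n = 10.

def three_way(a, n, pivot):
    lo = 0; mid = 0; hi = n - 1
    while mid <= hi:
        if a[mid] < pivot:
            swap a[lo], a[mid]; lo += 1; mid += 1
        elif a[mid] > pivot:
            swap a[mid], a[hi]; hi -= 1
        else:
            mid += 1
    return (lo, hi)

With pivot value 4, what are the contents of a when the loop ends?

3 4 17 6 5 16 8 14 12 13

lo=0 mid=0 hi=9
13>4: swap(0,9), hi=8 ⇒ 12 6 4 17 3 5 16 8 14 13
12>4: swap(0,8), hi=7 ⇒ 14 6 4 17 3 5 16 8 12 13
14>4: swap(0,7), hi=6 ⇒ 8 6 4 17 3 5 16 14 12 13
8>4: swap(0,6), hi=5 ⇒ 16 6 4 17 3 5 8 14 12 13
16>4: swap(0,5), hi=4 ⇒ 5 6 4 17 3 16 8 14 12 13
5>4: swap(0,4), hi=3 ⇒ 3 6 4 17 5 16 8 14 12 13
3<4: swap(0,0), lo=1 mid=1 ⇒ 3 6 4 17 5 16 8 14 12 13
6>4: swap(1,3), hi=2 ⇒ 3 17 4 6 5 16 8 14 12 13
17>4: swap(1,2), hi=1 ⇒ 3 4 17 6 5 16 8 14 12 13
4=4: mid=2
done. lo=1 hi=1; a=3 4 17 6 5 16 8 14 12 13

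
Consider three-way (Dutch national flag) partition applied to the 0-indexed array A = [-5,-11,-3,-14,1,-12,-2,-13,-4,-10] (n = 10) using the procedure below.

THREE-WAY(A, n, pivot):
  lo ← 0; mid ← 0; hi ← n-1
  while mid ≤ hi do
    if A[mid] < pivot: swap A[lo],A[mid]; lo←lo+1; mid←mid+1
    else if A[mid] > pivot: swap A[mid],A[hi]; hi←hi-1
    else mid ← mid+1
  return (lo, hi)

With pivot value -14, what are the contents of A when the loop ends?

lo=0 mid=0 hi=9
-5>-14: swap(0,9), hi=8 ⇒ [-10,-11,-3,-14,1,-12,-2,-13,-4,-5]
-10>-14: swap(0,8), hi=7 ⇒ [-4,-11,-3,-14,1,-12,-2,-13,-10,-5]
-4>-14: swap(0,7), hi=6 ⇒ [-13,-11,-3,-14,1,-12,-2,-4,-10,-5]
-13>-14: swap(0,6), hi=5 ⇒ [-2,-11,-3,-14,1,-12,-13,-4,-10,-5]
-2>-14: swap(0,5), hi=4 ⇒ [-12,-11,-3,-14,1,-2,-13,-4,-10,-5]
-12>-14: swap(0,4), hi=3 ⇒ [1,-11,-3,-14,-12,-2,-13,-4,-10,-5]
1>-14: swap(0,3), hi=2 ⇒ [-14,-11,-3,1,-12,-2,-13,-4,-10,-5]
-14=-14: mid=1
-11>-14: swap(1,2), hi=1 ⇒ [-14,-3,-11,1,-12,-2,-13,-4,-10,-5]
-3>-14: swap(1,1), hi=0 ⇒ [-14,-3,-11,1,-12,-2,-13,-4,-10,-5]
done. lo=0 hi=0; A=[-14,-3,-11,1,-12,-2,-13,-4,-10,-5]

[-14,-3,-11,1,-12,-2,-13,-4,-10,-5]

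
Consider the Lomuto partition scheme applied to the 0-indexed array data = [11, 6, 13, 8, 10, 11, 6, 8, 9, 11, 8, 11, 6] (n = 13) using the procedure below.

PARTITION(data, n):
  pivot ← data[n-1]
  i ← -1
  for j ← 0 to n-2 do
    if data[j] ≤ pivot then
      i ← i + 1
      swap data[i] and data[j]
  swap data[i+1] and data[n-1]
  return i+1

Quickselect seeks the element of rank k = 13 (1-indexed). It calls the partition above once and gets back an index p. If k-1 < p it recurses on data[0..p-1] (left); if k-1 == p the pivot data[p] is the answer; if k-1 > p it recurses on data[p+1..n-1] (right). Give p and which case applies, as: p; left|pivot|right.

pivot = data[12] = 6; i = -1
j=0: data[0]=11 > 6 → no swap
j=1: data[1]=6 ≤ 6 → i=0, swap data[0],data[1] → [6, 11, 13, 8, 10, 11, 6, 8, 9, 11, 8, 11, 6]
j=2: data[2]=13 > 6 → no swap
j=3: data[3]=8 > 6 → no swap
j=4: data[4]=10 > 6 → no swap
j=5: data[5]=11 > 6 → no swap
j=6: data[6]=6 ≤ 6 → i=1, swap data[1],data[6] → [6, 6, 13, 8, 10, 11, 11, 8, 9, 11, 8, 11, 6]
j=7: data[7]=8 > 6 → no swap
j=8: data[8]=9 > 6 → no swap
j=9: data[9]=11 > 6 → no swap
j=10: data[10]=8 > 6 → no swap
j=11: data[11]=11 > 6 → no swap
final swap data[2],data[12] → [6, 6, 6, 8, 10, 11, 11, 8, 9, 11, 8, 11, 13]; return 2
p = 2; k-1 = 12 > 2 ⇒ right

2; right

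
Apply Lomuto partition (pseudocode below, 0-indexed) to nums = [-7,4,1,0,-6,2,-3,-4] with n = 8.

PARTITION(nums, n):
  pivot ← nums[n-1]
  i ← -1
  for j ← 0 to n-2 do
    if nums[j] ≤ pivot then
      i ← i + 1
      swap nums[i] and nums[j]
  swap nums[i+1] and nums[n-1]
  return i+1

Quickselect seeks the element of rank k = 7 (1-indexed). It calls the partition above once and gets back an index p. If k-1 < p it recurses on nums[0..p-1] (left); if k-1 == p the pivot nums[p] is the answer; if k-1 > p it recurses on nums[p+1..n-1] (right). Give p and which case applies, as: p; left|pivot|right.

2; right

pivot=-4, i=-1
j=0: -7≤-4, i=0, swap(0,0) ⇒ [-7,4,1,0,-6,2,-3,-4]
j=1: 4>-4, skip
j=2: 1>-4, skip
j=3: 0>-4, skip
j=4: -6≤-4, i=1, swap(1,4) ⇒ [-7,-6,1,0,4,2,-3,-4]
j=5: 2>-4, skip
j=6: -3>-4, skip
swap(2,7) ⇒ [-7,-6,-4,0,4,2,-3,1]; return 2
p = 2; k-1 = 6 > 2 ⇒ right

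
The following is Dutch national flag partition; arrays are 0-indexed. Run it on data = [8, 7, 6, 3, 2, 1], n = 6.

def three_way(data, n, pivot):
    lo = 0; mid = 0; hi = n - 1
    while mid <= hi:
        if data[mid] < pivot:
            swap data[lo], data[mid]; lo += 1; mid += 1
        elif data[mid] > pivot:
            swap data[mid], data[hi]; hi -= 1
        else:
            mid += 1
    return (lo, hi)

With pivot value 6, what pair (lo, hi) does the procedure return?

(3, 3)

pivot = 6; lo=0, mid=0, hi=5
data[mid]=8>6: swap data[0],data[5]; hi=4 → [1, 7, 6, 3, 2, 8]
data[mid]=1<6: swap data[0],data[0]; lo=1,mid=1 → [1, 7, 6, 3, 2, 8]
data[mid]=7>6: swap data[1],data[4]; hi=3 → [1, 2, 6, 3, 7, 8]
data[mid]=2<6: swap data[1],data[1]; lo=2,mid=2 → [1, 2, 6, 3, 7, 8]
data[mid]=6=6: mid=3
data[mid]=3<6: swap data[2],data[3]; lo=3,mid=4 → [1, 2, 3, 6, 7, 8]
end: lo=3, hi=3; data = [1, 2, 3, 6, 7, 8]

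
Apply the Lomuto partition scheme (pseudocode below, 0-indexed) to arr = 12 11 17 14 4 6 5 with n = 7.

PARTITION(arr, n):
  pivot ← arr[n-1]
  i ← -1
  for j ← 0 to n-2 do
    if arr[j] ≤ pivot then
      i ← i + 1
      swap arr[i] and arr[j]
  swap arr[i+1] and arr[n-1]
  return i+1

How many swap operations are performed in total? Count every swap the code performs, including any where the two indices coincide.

2

pivot = arr[6] = 5; i = -1
j=0: arr[0]=12 > 5 → no swap
j=1: arr[1]=11 > 5 → no swap
j=2: arr[2]=17 > 5 → no swap
j=3: arr[3]=14 > 5 → no swap
j=4: arr[4]=4 ≤ 5 → i=0, swap arr[0],arr[4] → 4 11 17 14 12 6 5
j=5: arr[5]=6 > 5 → no swap
final swap arr[1],arr[6] → 4 5 17 14 12 6 11; return 1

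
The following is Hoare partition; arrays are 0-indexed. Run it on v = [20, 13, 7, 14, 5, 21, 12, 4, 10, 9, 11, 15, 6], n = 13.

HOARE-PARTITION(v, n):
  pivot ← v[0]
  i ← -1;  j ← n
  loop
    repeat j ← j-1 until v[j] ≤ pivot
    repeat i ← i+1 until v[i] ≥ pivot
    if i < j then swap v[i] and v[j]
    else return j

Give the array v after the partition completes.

pivot=20
j stops at 12 (6), i stops at 0 (20); swap ⇒ [6, 13, 7, 14, 5, 21, 12, 4, 10, 9, 11, 15, 20]
j stops at 11 (15), i stops at 5 (21); swap ⇒ [6, 13, 7, 14, 5, 15, 12, 4, 10, 9, 11, 21, 20]
j stops at 10, i stops at 11; i≥j ⇒ return 10. v=[6, 13, 7, 14, 5, 15, 12, 4, 10, 9, 11, 21, 20]

[6, 13, 7, 14, 5, 15, 12, 4, 10, 9, 11, 21, 20]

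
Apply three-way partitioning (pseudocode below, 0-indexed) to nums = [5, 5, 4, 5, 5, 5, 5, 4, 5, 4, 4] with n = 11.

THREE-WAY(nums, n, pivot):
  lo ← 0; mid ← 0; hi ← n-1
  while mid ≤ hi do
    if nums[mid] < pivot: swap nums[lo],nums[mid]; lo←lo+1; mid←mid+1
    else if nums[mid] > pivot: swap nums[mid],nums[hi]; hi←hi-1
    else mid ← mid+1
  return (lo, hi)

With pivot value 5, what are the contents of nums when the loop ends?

lo=0 mid=0 hi=10
5=5: mid=1
5=5: mid=2
4<5: swap(0,2), lo=1 mid=3 ⇒ [4, 5, 5, 5, 5, 5, 5, 4, 5, 4, 4]
5=5: mid=4
5=5: mid=5
5=5: mid=6
5=5: mid=7
4<5: swap(1,7), lo=2 mid=8 ⇒ [4, 4, 5, 5, 5, 5, 5, 5, 5, 4, 4]
5=5: mid=9
4<5: swap(2,9), lo=3 mid=10 ⇒ [4, 4, 4, 5, 5, 5, 5, 5, 5, 5, 4]
4<5: swap(3,10), lo=4 mid=11 ⇒ [4, 4, 4, 4, 5, 5, 5, 5, 5, 5, 5]
done. lo=4 hi=10; nums=[4, 4, 4, 4, 5, 5, 5, 5, 5, 5, 5]

[4, 4, 4, 4, 5, 5, 5, 5, 5, 5, 5]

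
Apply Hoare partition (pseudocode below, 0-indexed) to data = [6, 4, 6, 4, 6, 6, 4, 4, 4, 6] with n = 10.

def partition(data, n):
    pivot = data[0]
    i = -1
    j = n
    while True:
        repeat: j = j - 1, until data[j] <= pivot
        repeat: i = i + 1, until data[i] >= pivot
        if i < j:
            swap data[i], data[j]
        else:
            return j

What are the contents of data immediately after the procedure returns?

pivot = data[0] = 6; i = -1, j = 10
j→9 (data[9]=6≤6), i→0 (data[0]=6≥6); i<j, swap → [6, 4, 6, 4, 6, 6, 4, 4, 4, 6]
j→8 (data[8]=4≤6), i→2 (data[2]=6≥6); i<j, swap → [6, 4, 4, 4, 6, 6, 4, 4, 6, 6]
j→7 (data[7]=4≤6), i→4 (data[4]=6≥6); i<j, swap → [6, 4, 4, 4, 4, 6, 4, 6, 6, 6]
j→6 (data[6]=4≤6), i→5 (data[5]=6≥6); i<j, swap → [6, 4, 4, 4, 4, 4, 6, 6, 6, 6]
j→5, i→6; i≥j, return j=5. data = [6, 4, 4, 4, 4, 4, 6, 6, 6, 6]

[6, 4, 4, 4, 4, 4, 6, 6, 6, 6]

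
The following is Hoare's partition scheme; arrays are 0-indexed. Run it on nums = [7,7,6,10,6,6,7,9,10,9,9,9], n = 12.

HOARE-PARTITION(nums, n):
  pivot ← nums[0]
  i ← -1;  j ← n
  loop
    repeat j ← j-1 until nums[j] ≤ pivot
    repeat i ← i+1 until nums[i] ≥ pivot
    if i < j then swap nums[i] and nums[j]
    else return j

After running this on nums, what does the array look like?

pivot = nums[0] = 7; i = -1, j = 12
j→6 (nums[6]=7≤7), i→0 (nums[0]=7≥7); i<j, swap → [7,7,6,10,6,6,7,9,10,9,9,9]
j→5 (nums[5]=6≤7), i→1 (nums[1]=7≥7); i<j, swap → [7,6,6,10,6,7,7,9,10,9,9,9]
j→4 (nums[4]=6≤7), i→3 (nums[3]=10≥7); i<j, swap → [7,6,6,6,10,7,7,9,10,9,9,9]
j→3, i→4; i≥j, return j=3. nums = [7,6,6,6,10,7,7,9,10,9,9,9]

[7,6,6,6,10,7,7,9,10,9,9,9]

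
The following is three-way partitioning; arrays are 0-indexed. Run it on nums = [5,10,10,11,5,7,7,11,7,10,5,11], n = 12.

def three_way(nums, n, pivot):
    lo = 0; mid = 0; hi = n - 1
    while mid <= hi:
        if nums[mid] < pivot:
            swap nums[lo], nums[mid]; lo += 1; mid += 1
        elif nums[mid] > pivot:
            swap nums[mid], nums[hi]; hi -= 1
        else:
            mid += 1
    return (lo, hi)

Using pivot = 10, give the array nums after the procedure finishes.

[5,5,5,7,7,7,10,10,10,11,11,11]

lo=0 mid=0 hi=11
5<10: swap(0,0), lo=1 mid=1 ⇒ [5,10,10,11,5,7,7,11,7,10,5,11]
10=10: mid=2
10=10: mid=3
11>10: swap(3,11), hi=10 ⇒ [5,10,10,11,5,7,7,11,7,10,5,11]
11>10: swap(3,10), hi=9 ⇒ [5,10,10,5,5,7,7,11,7,10,11,11]
5<10: swap(1,3), lo=2 mid=4 ⇒ [5,5,10,10,5,7,7,11,7,10,11,11]
5<10: swap(2,4), lo=3 mid=5 ⇒ [5,5,5,10,10,7,7,11,7,10,11,11]
7<10: swap(3,5), lo=4 mid=6 ⇒ [5,5,5,7,10,10,7,11,7,10,11,11]
7<10: swap(4,6), lo=5 mid=7 ⇒ [5,5,5,7,7,10,10,11,7,10,11,11]
11>10: swap(7,9), hi=8 ⇒ [5,5,5,7,7,10,10,10,7,11,11,11]
10=10: mid=8
7<10: swap(5,8), lo=6 mid=9 ⇒ [5,5,5,7,7,7,10,10,10,11,11,11]
done. lo=6 hi=8; nums=[5,5,5,7,7,7,10,10,10,11,11,11]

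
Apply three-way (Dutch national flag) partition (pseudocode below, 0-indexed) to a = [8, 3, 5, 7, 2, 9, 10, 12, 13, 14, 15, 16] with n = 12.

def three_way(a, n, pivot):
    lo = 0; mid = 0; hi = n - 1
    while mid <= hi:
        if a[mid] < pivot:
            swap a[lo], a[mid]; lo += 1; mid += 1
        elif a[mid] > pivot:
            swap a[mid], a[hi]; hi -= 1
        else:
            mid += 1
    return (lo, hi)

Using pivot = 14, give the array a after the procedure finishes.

lo=0 mid=0 hi=11
8<14: swap(0,0), lo=1 mid=1 ⇒ [8, 3, 5, 7, 2, 9, 10, 12, 13, 14, 15, 16]
3<14: swap(1,1), lo=2 mid=2 ⇒ [8, 3, 5, 7, 2, 9, 10, 12, 13, 14, 15, 16]
5<14: swap(2,2), lo=3 mid=3 ⇒ [8, 3, 5, 7, 2, 9, 10, 12, 13, 14, 15, 16]
7<14: swap(3,3), lo=4 mid=4 ⇒ [8, 3, 5, 7, 2, 9, 10, 12, 13, 14, 15, 16]
2<14: swap(4,4), lo=5 mid=5 ⇒ [8, 3, 5, 7, 2, 9, 10, 12, 13, 14, 15, 16]
9<14: swap(5,5), lo=6 mid=6 ⇒ [8, 3, 5, 7, 2, 9, 10, 12, 13, 14, 15, 16]
10<14: swap(6,6), lo=7 mid=7 ⇒ [8, 3, 5, 7, 2, 9, 10, 12, 13, 14, 15, 16]
12<14: swap(7,7), lo=8 mid=8 ⇒ [8, 3, 5, 7, 2, 9, 10, 12, 13, 14, 15, 16]
13<14: swap(8,8), lo=9 mid=9 ⇒ [8, 3, 5, 7, 2, 9, 10, 12, 13, 14, 15, 16]
14=14: mid=10
15>14: swap(10,11), hi=10 ⇒ [8, 3, 5, 7, 2, 9, 10, 12, 13, 14, 16, 15]
16>14: swap(10,10), hi=9 ⇒ [8, 3, 5, 7, 2, 9, 10, 12, 13, 14, 16, 15]
done. lo=9 hi=9; a=[8, 3, 5, 7, 2, 9, 10, 12, 13, 14, 16, 15]

[8, 3, 5, 7, 2, 9, 10, 12, 13, 14, 16, 15]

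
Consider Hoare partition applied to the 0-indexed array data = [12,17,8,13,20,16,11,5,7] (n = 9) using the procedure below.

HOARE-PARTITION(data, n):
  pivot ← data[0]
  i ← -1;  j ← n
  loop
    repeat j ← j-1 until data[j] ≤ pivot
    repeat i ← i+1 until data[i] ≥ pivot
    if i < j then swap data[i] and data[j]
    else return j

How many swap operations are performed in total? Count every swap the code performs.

pivot = data[0] = 12; i = -1, j = 9
j→8 (data[8]=7≤12), i→0 (data[0]=12≥12); i<j, swap → [7,17,8,13,20,16,11,5,12]
j→7 (data[7]=5≤12), i→1 (data[1]=17≥12); i<j, swap → [7,5,8,13,20,16,11,17,12]
j→6 (data[6]=11≤12), i→3 (data[3]=13≥12); i<j, swap → [7,5,8,11,20,16,13,17,12]
j→3, i→4; i≥j, return j=3. data = [7,5,8,11,20,16,13,17,12]

3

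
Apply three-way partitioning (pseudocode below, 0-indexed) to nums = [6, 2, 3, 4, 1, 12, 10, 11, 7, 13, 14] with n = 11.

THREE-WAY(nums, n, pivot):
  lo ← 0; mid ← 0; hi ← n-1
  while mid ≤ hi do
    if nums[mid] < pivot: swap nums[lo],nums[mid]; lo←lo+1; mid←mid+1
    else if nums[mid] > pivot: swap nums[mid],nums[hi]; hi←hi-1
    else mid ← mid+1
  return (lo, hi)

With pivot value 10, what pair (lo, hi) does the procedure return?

(6, 6)

pivot = 10; lo=0, mid=0, hi=10
nums[mid]=6<10: swap nums[0],nums[0]; lo=1,mid=1 → [6, 2, 3, 4, 1, 12, 10, 11, 7, 13, 14]
nums[mid]=2<10: swap nums[1],nums[1]; lo=2,mid=2 → [6, 2, 3, 4, 1, 12, 10, 11, 7, 13, 14]
nums[mid]=3<10: swap nums[2],nums[2]; lo=3,mid=3 → [6, 2, 3, 4, 1, 12, 10, 11, 7, 13, 14]
nums[mid]=4<10: swap nums[3],nums[3]; lo=4,mid=4 → [6, 2, 3, 4, 1, 12, 10, 11, 7, 13, 14]
nums[mid]=1<10: swap nums[4],nums[4]; lo=5,mid=5 → [6, 2, 3, 4, 1, 12, 10, 11, 7, 13, 14]
nums[mid]=12>10: swap nums[5],nums[10]; hi=9 → [6, 2, 3, 4, 1, 14, 10, 11, 7, 13, 12]
nums[mid]=14>10: swap nums[5],nums[9]; hi=8 → [6, 2, 3, 4, 1, 13, 10, 11, 7, 14, 12]
nums[mid]=13>10: swap nums[5],nums[8]; hi=7 → [6, 2, 3, 4, 1, 7, 10, 11, 13, 14, 12]
nums[mid]=7<10: swap nums[5],nums[5]; lo=6,mid=6 → [6, 2, 3, 4, 1, 7, 10, 11, 13, 14, 12]
nums[mid]=10=10: mid=7
nums[mid]=11>10: swap nums[7],nums[7]; hi=6 → [6, 2, 3, 4, 1, 7, 10, 11, 13, 14, 12]
end: lo=6, hi=6; nums = [6, 2, 3, 4, 1, 7, 10, 11, 13, 14, 12]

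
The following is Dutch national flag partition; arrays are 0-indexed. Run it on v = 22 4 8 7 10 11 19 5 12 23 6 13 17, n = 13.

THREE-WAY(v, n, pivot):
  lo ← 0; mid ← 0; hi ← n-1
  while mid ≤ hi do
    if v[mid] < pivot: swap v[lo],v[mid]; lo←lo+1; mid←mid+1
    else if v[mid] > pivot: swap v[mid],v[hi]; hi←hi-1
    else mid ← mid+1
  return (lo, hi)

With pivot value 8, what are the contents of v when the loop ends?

6 4 7 5 8 19 11 12 23 10 13 17 22

pivot = 8; lo=0, mid=0, hi=12
v[mid]=22>8: swap v[0],v[12]; hi=11 → 17 4 8 7 10 11 19 5 12 23 6 13 22
v[mid]=17>8: swap v[0],v[11]; hi=10 → 13 4 8 7 10 11 19 5 12 23 6 17 22
v[mid]=13>8: swap v[0],v[10]; hi=9 → 6 4 8 7 10 11 19 5 12 23 13 17 22
v[mid]=6<8: swap v[0],v[0]; lo=1,mid=1 → 6 4 8 7 10 11 19 5 12 23 13 17 22
v[mid]=4<8: swap v[1],v[1]; lo=2,mid=2 → 6 4 8 7 10 11 19 5 12 23 13 17 22
v[mid]=8=8: mid=3
v[mid]=7<8: swap v[2],v[3]; lo=3,mid=4 → 6 4 7 8 10 11 19 5 12 23 13 17 22
v[mid]=10>8: swap v[4],v[9]; hi=8 → 6 4 7 8 23 11 19 5 12 10 13 17 22
v[mid]=23>8: swap v[4],v[8]; hi=7 → 6 4 7 8 12 11 19 5 23 10 13 17 22
v[mid]=12>8: swap v[4],v[7]; hi=6 → 6 4 7 8 5 11 19 12 23 10 13 17 22
v[mid]=5<8: swap v[3],v[4]; lo=4,mid=5 → 6 4 7 5 8 11 19 12 23 10 13 17 22
v[mid]=11>8: swap v[5],v[6]; hi=5 → 6 4 7 5 8 19 11 12 23 10 13 17 22
v[mid]=19>8: swap v[5],v[5]; hi=4 → 6 4 7 5 8 19 11 12 23 10 13 17 22
end: lo=4, hi=4; v = 6 4 7 5 8 19 11 12 23 10 13 17 22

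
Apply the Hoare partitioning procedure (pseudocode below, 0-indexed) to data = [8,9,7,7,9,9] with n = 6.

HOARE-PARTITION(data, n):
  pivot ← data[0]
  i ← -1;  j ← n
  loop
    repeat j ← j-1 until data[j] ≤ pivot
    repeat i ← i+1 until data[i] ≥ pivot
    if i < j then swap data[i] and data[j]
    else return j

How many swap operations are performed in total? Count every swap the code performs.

2

pivot = data[0] = 8; i = -1, j = 6
j→3 (data[3]=7≤8), i→0 (data[0]=8≥8); i<j, swap → [7,9,7,8,9,9]
j→2 (data[2]=7≤8), i→1 (data[1]=9≥8); i<j, swap → [7,7,9,8,9,9]
j→1, i→2; i≥j, return j=1. data = [7,7,9,8,9,9]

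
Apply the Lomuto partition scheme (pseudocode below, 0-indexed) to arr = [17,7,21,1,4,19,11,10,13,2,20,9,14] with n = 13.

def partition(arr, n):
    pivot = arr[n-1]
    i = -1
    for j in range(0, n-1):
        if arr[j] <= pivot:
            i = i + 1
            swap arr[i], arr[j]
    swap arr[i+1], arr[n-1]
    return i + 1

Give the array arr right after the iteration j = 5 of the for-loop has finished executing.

[7,1,4,17,21,19,11,10,13,2,20,9,14]

pivot = arr[12] = 14; i = -1
j=0: arr[0]=17 > 14 → no swap
j=1: arr[1]=7 ≤ 14 → i=0, swap arr[0],arr[1] → [7,17,21,1,4,19,11,10,13,2,20,9,14]
j=2: arr[2]=21 > 14 → no swap
j=3: arr[3]=1 ≤ 14 → i=1, swap arr[1],arr[3] → [7,1,21,17,4,19,11,10,13,2,20,9,14]
j=4: arr[4]=4 ≤ 14 → i=2, swap arr[2],arr[4] → [7,1,4,17,21,19,11,10,13,2,20,9,14]
j=5: arr[5]=19 > 14 → no swap
(after j=5) arr = [7,1,4,17,21,19,11,10,13,2,20,9,14]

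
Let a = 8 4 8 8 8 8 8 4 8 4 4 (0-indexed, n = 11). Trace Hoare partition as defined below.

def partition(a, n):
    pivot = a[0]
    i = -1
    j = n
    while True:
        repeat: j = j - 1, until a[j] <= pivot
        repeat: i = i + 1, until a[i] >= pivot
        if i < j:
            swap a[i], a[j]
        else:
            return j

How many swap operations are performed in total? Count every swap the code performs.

pivot = a[0] = 8; i = -1, j = 11
j→10 (a[10]=4≤8), i→0 (a[0]=8≥8); i<j, swap → 4 4 8 8 8 8 8 4 8 4 8
j→9 (a[9]=4≤8), i→2 (a[2]=8≥8); i<j, swap → 4 4 4 8 8 8 8 4 8 8 8
j→8 (a[8]=8≤8), i→3 (a[3]=8≥8); i<j, swap → 4 4 4 8 8 8 8 4 8 8 8
j→7 (a[7]=4≤8), i→4 (a[4]=8≥8); i<j, swap → 4 4 4 8 4 8 8 8 8 8 8
j→6 (a[6]=8≤8), i→5 (a[5]=8≥8); i<j, swap → 4 4 4 8 4 8 8 8 8 8 8
j→5, i→6; i≥j, return j=5. a = 4 4 4 8 4 8 8 8 8 8 8

5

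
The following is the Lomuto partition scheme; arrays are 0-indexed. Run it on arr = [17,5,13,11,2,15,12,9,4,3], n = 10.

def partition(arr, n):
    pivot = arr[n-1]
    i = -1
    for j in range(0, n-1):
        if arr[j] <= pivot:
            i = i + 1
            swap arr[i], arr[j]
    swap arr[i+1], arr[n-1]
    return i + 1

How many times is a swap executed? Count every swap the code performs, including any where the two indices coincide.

2

pivot=3, i=-1
j=0: 17>3, skip
j=1: 5>3, skip
j=2: 13>3, skip
j=3: 11>3, skip
j=4: 2≤3, i=0, swap(0,4) ⇒ [2,5,13,11,17,15,12,9,4,3]
j=5: 15>3, skip
j=6: 12>3, skip
j=7: 9>3, skip
j=8: 4>3, skip
swap(1,9) ⇒ [2,3,13,11,17,15,12,9,4,5]; return 1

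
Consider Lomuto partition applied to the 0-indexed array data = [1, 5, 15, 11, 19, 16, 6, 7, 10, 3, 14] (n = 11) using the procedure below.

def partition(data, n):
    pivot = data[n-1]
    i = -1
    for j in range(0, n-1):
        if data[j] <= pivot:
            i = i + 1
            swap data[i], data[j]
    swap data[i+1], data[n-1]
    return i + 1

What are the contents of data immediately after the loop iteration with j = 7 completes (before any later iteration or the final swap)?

pivot = data[10] = 14; i = -1
j=0: data[0]=1 ≤ 14 → i=0, swap data[0],data[0] (no change) → [1, 5, 15, 11, 19, 16, 6, 7, 10, 3, 14]
j=1: data[1]=5 ≤ 14 → i=1, swap data[1],data[1] (no change) → [1, 5, 15, 11, 19, 16, 6, 7, 10, 3, 14]
j=2: data[2]=15 > 14 → no swap
j=3: data[3]=11 ≤ 14 → i=2, swap data[2],data[3] → [1, 5, 11, 15, 19, 16, 6, 7, 10, 3, 14]
j=4: data[4]=19 > 14 → no swap
j=5: data[5]=16 > 14 → no swap
j=6: data[6]=6 ≤ 14 → i=3, swap data[3],data[6] → [1, 5, 11, 6, 19, 16, 15, 7, 10, 3, 14]
j=7: data[7]=7 ≤ 14 → i=4, swap data[4],data[7] → [1, 5, 11, 6, 7, 16, 15, 19, 10, 3, 14]
(after j=7) data = [1, 5, 11, 6, 7, 16, 15, 19, 10, 3, 14]

[1, 5, 11, 6, 7, 16, 15, 19, 10, 3, 14]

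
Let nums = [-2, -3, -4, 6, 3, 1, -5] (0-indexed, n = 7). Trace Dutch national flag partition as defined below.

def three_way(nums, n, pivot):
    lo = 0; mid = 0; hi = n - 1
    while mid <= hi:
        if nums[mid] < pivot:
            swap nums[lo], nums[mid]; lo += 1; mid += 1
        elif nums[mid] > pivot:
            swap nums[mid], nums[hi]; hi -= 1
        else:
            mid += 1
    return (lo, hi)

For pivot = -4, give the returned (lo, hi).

(1, 1)

pivot = -4; lo=0, mid=0, hi=6
nums[mid]=-2>-4: swap nums[0],nums[6]; hi=5 → [-5, -3, -4, 6, 3, 1, -2]
nums[mid]=-5<-4: swap nums[0],nums[0]; lo=1,mid=1 → [-5, -3, -4, 6, 3, 1, -2]
nums[mid]=-3>-4: swap nums[1],nums[5]; hi=4 → [-5, 1, -4, 6, 3, -3, -2]
nums[mid]=1>-4: swap nums[1],nums[4]; hi=3 → [-5, 3, -4, 6, 1, -3, -2]
nums[mid]=3>-4: swap nums[1],nums[3]; hi=2 → [-5, 6, -4, 3, 1, -3, -2]
nums[mid]=6>-4: swap nums[1],nums[2]; hi=1 → [-5, -4, 6, 3, 1, -3, -2]
nums[mid]=-4=-4: mid=2
end: lo=1, hi=1; nums = [-5, -4, 6, 3, 1, -3, -2]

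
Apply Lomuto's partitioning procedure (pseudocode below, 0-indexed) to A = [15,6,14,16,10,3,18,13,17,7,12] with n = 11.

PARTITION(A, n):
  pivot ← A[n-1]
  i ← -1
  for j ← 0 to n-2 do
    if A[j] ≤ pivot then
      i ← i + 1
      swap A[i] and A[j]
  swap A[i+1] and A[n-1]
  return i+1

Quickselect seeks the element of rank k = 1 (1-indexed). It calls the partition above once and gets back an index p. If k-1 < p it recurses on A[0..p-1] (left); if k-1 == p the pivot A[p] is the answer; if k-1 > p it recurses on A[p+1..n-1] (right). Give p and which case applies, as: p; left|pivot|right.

4; left

pivot=12, i=-1
j=0: 15>12, skip
j=1: 6≤12, i=0, swap(0,1) ⇒ [6,15,14,16,10,3,18,13,17,7,12]
j=2: 14>12, skip
j=3: 16>12, skip
j=4: 10≤12, i=1, swap(1,4) ⇒ [6,10,14,16,15,3,18,13,17,7,12]
j=5: 3≤12, i=2, swap(2,5) ⇒ [6,10,3,16,15,14,18,13,17,7,12]
j=6: 18>12, skip
j=7: 13>12, skip
j=8: 17>12, skip
j=9: 7≤12, i=3, swap(3,9) ⇒ [6,10,3,7,15,14,18,13,17,16,12]
swap(4,10) ⇒ [6,10,3,7,12,14,18,13,17,16,15]; return 4
p = 4; k-1 = 0 < 4 ⇒ left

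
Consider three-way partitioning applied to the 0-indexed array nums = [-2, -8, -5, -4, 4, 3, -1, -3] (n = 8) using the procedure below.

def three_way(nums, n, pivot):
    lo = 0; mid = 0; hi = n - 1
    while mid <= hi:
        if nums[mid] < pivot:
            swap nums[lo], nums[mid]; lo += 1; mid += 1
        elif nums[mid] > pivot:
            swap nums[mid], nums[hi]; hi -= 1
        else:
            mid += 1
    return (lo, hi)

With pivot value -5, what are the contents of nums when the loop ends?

[-8, -5, -4, 4, 3, -1, -3, -2]

pivot = -5; lo=0, mid=0, hi=7
nums[mid]=-2>-5: swap nums[0],nums[7]; hi=6 → [-3, -8, -5, -4, 4, 3, -1, -2]
nums[mid]=-3>-5: swap nums[0],nums[6]; hi=5 → [-1, -8, -5, -4, 4, 3, -3, -2]
nums[mid]=-1>-5: swap nums[0],nums[5]; hi=4 → [3, -8, -5, -4, 4, -1, -3, -2]
nums[mid]=3>-5: swap nums[0],nums[4]; hi=3 → [4, -8, -5, -4, 3, -1, -3, -2]
nums[mid]=4>-5: swap nums[0],nums[3]; hi=2 → [-4, -8, -5, 4, 3, -1, -3, -2]
nums[mid]=-4>-5: swap nums[0],nums[2]; hi=1 → [-5, -8, -4, 4, 3, -1, -3, -2]
nums[mid]=-5=-5: mid=1
nums[mid]=-8<-5: swap nums[0],nums[1]; lo=1,mid=2 → [-8, -5, -4, 4, 3, -1, -3, -2]
end: lo=1, hi=1; nums = [-8, -5, -4, 4, 3, -1, -3, -2]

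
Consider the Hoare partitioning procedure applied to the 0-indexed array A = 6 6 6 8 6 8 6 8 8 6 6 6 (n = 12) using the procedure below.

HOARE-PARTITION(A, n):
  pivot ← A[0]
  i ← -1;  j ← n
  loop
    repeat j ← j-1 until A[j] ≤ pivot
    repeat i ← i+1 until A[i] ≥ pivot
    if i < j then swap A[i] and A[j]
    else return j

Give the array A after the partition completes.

6 6 6 6 6 8 8 8 8 6 6 6

pivot = A[0] = 6; i = -1, j = 12
j→11 (A[11]=6≤6), i→0 (A[0]=6≥6); i<j, swap → 6 6 6 8 6 8 6 8 8 6 6 6
j→10 (A[10]=6≤6), i→1 (A[1]=6≥6); i<j, swap → 6 6 6 8 6 8 6 8 8 6 6 6
j→9 (A[9]=6≤6), i→2 (A[2]=6≥6); i<j, swap → 6 6 6 8 6 8 6 8 8 6 6 6
j→6 (A[6]=6≤6), i→3 (A[3]=8≥6); i<j, swap → 6 6 6 6 6 8 8 8 8 6 6 6
j→4, i→4; i≥j, return j=4. A = 6 6 6 6 6 8 8 8 8 6 6 6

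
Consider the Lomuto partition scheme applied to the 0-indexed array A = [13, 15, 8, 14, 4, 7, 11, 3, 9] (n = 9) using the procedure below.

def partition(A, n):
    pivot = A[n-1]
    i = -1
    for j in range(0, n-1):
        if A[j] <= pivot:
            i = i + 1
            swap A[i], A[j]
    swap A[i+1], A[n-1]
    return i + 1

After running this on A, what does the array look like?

[8, 4, 7, 3, 9, 13, 11, 14, 15]

pivot = A[8] = 9; i = -1
j=0: A[0]=13 > 9 → no swap
j=1: A[1]=15 > 9 → no swap
j=2: A[2]=8 ≤ 9 → i=0, swap A[0],A[2] → [8, 15, 13, 14, 4, 7, 11, 3, 9]
j=3: A[3]=14 > 9 → no swap
j=4: A[4]=4 ≤ 9 → i=1, swap A[1],A[4] → [8, 4, 13, 14, 15, 7, 11, 3, 9]
j=5: A[5]=7 ≤ 9 → i=2, swap A[2],A[5] → [8, 4, 7, 14, 15, 13, 11, 3, 9]
j=6: A[6]=11 > 9 → no swap
j=7: A[7]=3 ≤ 9 → i=3, swap A[3],A[7] → [8, 4, 7, 3, 15, 13, 11, 14, 9]
final swap A[4],A[8] → [8, 4, 7, 3, 9, 13, 11, 14, 15]; return 4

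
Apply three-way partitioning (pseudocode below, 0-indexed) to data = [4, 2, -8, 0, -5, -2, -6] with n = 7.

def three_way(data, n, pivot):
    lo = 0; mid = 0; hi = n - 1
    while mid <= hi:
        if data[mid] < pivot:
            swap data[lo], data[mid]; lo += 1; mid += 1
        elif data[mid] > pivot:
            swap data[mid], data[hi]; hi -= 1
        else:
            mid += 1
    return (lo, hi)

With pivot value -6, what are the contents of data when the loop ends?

pivot = -6; lo=0, mid=0, hi=6
data[mid]=4>-6: swap data[0],data[6]; hi=5 → [-6, 2, -8, 0, -5, -2, 4]
data[mid]=-6=-6: mid=1
data[mid]=2>-6: swap data[1],data[5]; hi=4 → [-6, -2, -8, 0, -5, 2, 4]
data[mid]=-2>-6: swap data[1],data[4]; hi=3 → [-6, -5, -8, 0, -2, 2, 4]
data[mid]=-5>-6: swap data[1],data[3]; hi=2 → [-6, 0, -8, -5, -2, 2, 4]
data[mid]=0>-6: swap data[1],data[2]; hi=1 → [-6, -8, 0, -5, -2, 2, 4]
data[mid]=-8<-6: swap data[0],data[1]; lo=1,mid=2 → [-8, -6, 0, -5, -2, 2, 4]
end: lo=1, hi=1; data = [-8, -6, 0, -5, -2, 2, 4]

[-8, -6, 0, -5, -2, 2, 4]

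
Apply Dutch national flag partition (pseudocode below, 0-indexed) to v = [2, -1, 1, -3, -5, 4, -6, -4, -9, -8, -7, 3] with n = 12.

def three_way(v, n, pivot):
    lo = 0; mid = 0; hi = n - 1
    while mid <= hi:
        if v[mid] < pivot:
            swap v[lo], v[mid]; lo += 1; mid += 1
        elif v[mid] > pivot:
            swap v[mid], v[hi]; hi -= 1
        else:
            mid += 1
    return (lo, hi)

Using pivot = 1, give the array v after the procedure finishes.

lo=0 mid=0 hi=11
2>1: swap(0,11), hi=10 ⇒ [3, -1, 1, -3, -5, 4, -6, -4, -9, -8, -7, 2]
3>1: swap(0,10), hi=9 ⇒ [-7, -1, 1, -3, -5, 4, -6, -4, -9, -8, 3, 2]
-7<1: swap(0,0), lo=1 mid=1 ⇒ [-7, -1, 1, -3, -5, 4, -6, -4, -9, -8, 3, 2]
-1<1: swap(1,1), lo=2 mid=2 ⇒ [-7, -1, 1, -3, -5, 4, -6, -4, -9, -8, 3, 2]
1=1: mid=3
-3<1: swap(2,3), lo=3 mid=4 ⇒ [-7, -1, -3, 1, -5, 4, -6, -4, -9, -8, 3, 2]
-5<1: swap(3,4), lo=4 mid=5 ⇒ [-7, -1, -3, -5, 1, 4, -6, -4, -9, -8, 3, 2]
4>1: swap(5,9), hi=8 ⇒ [-7, -1, -3, -5, 1, -8, -6, -4, -9, 4, 3, 2]
-8<1: swap(4,5), lo=5 mid=6 ⇒ [-7, -1, -3, -5, -8, 1, -6, -4, -9, 4, 3, 2]
-6<1: swap(5,6), lo=6 mid=7 ⇒ [-7, -1, -3, -5, -8, -6, 1, -4, -9, 4, 3, 2]
-4<1: swap(6,7), lo=7 mid=8 ⇒ [-7, -1, -3, -5, -8, -6, -4, 1, -9, 4, 3, 2]
-9<1: swap(7,8), lo=8 mid=9 ⇒ [-7, -1, -3, -5, -8, -6, -4, -9, 1, 4, 3, 2]
done. lo=8 hi=8; v=[-7, -1, -3, -5, -8, -6, -4, -9, 1, 4, 3, 2]

[-7, -1, -3, -5, -8, -6, -4, -9, 1, 4, 3, 2]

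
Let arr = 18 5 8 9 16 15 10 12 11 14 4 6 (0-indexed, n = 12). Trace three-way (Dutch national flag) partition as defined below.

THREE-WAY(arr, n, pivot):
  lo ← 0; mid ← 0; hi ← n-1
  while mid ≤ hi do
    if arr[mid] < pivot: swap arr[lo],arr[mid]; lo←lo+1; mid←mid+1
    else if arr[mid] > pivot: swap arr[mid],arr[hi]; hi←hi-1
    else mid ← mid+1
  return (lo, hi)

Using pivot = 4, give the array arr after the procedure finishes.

pivot = 4; lo=0, mid=0, hi=11
arr[mid]=18>4: swap arr[0],arr[11]; hi=10 → 6 5 8 9 16 15 10 12 11 14 4 18
arr[mid]=6>4: swap arr[0],arr[10]; hi=9 → 4 5 8 9 16 15 10 12 11 14 6 18
arr[mid]=4=4: mid=1
arr[mid]=5>4: swap arr[1],arr[9]; hi=8 → 4 14 8 9 16 15 10 12 11 5 6 18
arr[mid]=14>4: swap arr[1],arr[8]; hi=7 → 4 11 8 9 16 15 10 12 14 5 6 18
arr[mid]=11>4: swap arr[1],arr[7]; hi=6 → 4 12 8 9 16 15 10 11 14 5 6 18
arr[mid]=12>4: swap arr[1],arr[6]; hi=5 → 4 10 8 9 16 15 12 11 14 5 6 18
arr[mid]=10>4: swap arr[1],arr[5]; hi=4 → 4 15 8 9 16 10 12 11 14 5 6 18
arr[mid]=15>4: swap arr[1],arr[4]; hi=3 → 4 16 8 9 15 10 12 11 14 5 6 18
arr[mid]=16>4: swap arr[1],arr[3]; hi=2 → 4 9 8 16 15 10 12 11 14 5 6 18
arr[mid]=9>4: swap arr[1],arr[2]; hi=1 → 4 8 9 16 15 10 12 11 14 5 6 18
arr[mid]=8>4: swap arr[1],arr[1]; hi=0 → 4 8 9 16 15 10 12 11 14 5 6 18
end: lo=0, hi=0; arr = 4 8 9 16 15 10 12 11 14 5 6 18

4 8 9 16 15 10 12 11 14 5 6 18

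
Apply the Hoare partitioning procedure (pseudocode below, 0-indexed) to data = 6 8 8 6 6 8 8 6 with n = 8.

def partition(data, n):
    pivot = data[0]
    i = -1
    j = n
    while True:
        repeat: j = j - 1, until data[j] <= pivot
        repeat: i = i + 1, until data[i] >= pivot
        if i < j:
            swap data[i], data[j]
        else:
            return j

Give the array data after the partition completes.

pivot = data[0] = 6; i = -1, j = 8
j→7 (data[7]=6≤6), i→0 (data[0]=6≥6); i<j, swap → 6 8 8 6 6 8 8 6
j→4 (data[4]=6≤6), i→1 (data[1]=8≥6); i<j, swap → 6 6 8 6 8 8 8 6
j→3 (data[3]=6≤6), i→2 (data[2]=8≥6); i<j, swap → 6 6 6 8 8 8 8 6
j→2, i→3; i≥j, return j=2. data = 6 6 6 8 8 8 8 6

6 6 6 8 8 8 8 6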